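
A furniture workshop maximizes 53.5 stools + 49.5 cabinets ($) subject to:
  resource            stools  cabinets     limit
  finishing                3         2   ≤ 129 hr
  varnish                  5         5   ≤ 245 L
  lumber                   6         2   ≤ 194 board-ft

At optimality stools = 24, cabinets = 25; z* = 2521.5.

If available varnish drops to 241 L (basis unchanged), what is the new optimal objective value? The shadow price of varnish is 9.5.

2483.5

Δb = -4, so new z* = 2521.5 + (9.5)·(-4) = 2521.5 − 38 = 2483.5.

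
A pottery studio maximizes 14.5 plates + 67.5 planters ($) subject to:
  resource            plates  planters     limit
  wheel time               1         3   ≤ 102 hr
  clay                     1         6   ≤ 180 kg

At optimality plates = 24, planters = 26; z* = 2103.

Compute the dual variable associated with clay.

8

Check each constraint at x*: wheel time 102/102 (tight); clay 180/180 (tight).
Dual feasibility on the basic columns requires 1·y_wheel time + 1·y_clay = 14.5, 3·y_wheel time + 6·y_clay = 67.5.
Solving: y_wheel time = 6.5, y_clay = 8.
Shadow price of clay = 8.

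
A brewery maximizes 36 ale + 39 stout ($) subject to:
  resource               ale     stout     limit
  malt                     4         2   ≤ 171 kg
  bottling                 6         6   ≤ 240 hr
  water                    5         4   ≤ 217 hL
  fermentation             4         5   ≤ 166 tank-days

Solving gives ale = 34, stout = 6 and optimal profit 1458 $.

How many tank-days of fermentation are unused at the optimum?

fermentation used = 4·34 + 5·6 = 166; slack = 166 − 166 = 0.

0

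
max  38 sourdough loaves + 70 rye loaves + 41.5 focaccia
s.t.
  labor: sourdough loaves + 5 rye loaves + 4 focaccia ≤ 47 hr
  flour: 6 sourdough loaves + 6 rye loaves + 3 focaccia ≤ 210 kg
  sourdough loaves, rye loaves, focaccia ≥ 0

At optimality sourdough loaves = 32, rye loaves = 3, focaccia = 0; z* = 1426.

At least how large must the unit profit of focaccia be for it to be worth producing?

47

At the optimum: labor uses 47 of 47 (binding); flour uses 210 of 210 (binding).
The binding rows give the dual system: 1·y_labor + 6·y_flour = 38 and 5·y_labor + 6·y_flour = 70.
→ y_labor = 8 and y_flour = 5.
focaccia enters the basis when its profit ≥ yᵀa₃ = 8·4 + 5·3 = 47.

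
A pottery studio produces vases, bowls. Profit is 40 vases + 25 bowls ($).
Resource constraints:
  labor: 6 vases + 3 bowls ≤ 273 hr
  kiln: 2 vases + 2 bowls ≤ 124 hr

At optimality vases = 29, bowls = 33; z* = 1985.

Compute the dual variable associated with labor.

5

At the optimum: labor uses 273 of 273 (binding); kiln uses 124 of 124 (binding).
From A_Bᵀ y = c: 6·y_labor + 2·y_kiln = 40; 3·y_labor + 2·y_kiln = 25.
Solving: y_labor = 5, y_kiln = 5.
Shadow price of labor = 5.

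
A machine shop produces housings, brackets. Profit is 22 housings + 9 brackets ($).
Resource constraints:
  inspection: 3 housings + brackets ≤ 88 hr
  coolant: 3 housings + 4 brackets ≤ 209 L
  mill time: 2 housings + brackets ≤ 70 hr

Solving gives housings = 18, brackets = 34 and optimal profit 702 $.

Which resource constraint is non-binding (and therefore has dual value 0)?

inspection: 88/88 (binding)
coolant: 190/209 (slack 19)
mill time: 70/70 (binding)
By complementary slackness, a constraint with positive slack has shadow price 0 → coolant.

coolant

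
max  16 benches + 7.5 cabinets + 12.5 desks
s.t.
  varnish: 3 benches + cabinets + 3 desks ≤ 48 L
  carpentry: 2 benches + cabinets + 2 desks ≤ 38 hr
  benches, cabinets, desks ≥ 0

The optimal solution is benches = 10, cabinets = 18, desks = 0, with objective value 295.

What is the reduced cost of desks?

-3.5

At the optimum: varnish uses 48 of 48 (binding); carpentry uses 38 of 38 (binding).
From A_Bᵀ y = c: 3·y_varnish + 2·y_carpentry = 16; 1·y_varnish + 1·y_carpentry = 7.5.
Solving: y_varnish = 1, y_carpentry = 6.5.
Reduced cost of desks: c₃ − yᵀa₃ = 12.5 − (1·3 + 6.5·2) = 12.5 − 16 = -3.5.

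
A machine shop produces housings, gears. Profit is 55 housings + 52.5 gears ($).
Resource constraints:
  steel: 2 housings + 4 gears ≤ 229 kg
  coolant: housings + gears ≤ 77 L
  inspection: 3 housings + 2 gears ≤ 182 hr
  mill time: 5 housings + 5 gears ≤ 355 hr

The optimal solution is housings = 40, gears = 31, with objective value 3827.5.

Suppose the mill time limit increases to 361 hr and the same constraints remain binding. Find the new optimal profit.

3884.5

Check each constraint at x*: steel 204/229 (slack 25); coolant 71/77 (slack 6); inspection 182/182 (tight); mill time 355/355 (tight).
By complementary slackness, y = 0 for the non-binding constraints.
From A_Bᵀ y = c: 3·y_inspection + 5·y_mill time = 55; 2·y_inspection + 5·y_mill time = 52.5.
Solving: y_inspection = 2.5, y_mill time = 9.5.
Δz = y_mill time·Δb = 9.5 × (6) = 57, so new z* = 3827.5 + 57 = 3884.5.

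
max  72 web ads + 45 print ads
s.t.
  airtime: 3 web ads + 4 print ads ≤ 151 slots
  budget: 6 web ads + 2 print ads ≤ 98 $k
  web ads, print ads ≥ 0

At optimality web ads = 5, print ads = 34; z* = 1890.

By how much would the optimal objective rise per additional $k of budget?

At the optimum: airtime uses 151 of 151 (binding); budget uses 98 of 98 (binding).
From A_Bᵀ y = c: 3·y_airtime + 6·y_budget = 72; 4·y_airtime + 2·y_budget = 45.
Solving: y_airtime = 7, y_budget = 8.5.
Shadow price of budget = 8.5.

8.5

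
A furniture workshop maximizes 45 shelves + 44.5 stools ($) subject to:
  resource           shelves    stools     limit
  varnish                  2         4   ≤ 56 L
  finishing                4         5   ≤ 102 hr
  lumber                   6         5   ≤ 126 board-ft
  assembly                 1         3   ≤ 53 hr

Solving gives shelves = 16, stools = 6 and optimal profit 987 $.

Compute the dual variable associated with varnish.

3

At the optimum: varnish uses 56 of 56 (binding); finishing uses 94 of 102 (slack = 8); lumber uses 126 of 126 (binding); assembly uses 34 of 53 (slack = 19).
Slack constraints have shadow price 0 (complementary slackness).
From A_Bᵀ y = c: 2·y_varnish + 6·y_lumber = 45; 4·y_varnish + 5·y_lumber = 44.5.
Solving: y_varnish = 3, y_lumber = 6.5.
Shadow price of varnish = 3.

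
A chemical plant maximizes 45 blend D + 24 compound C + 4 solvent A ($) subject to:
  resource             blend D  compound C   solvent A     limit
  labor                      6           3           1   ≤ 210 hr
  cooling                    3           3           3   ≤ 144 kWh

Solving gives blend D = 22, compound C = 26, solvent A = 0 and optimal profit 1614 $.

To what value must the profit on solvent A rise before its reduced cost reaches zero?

At the optimum: labor uses 210 of 210 (binding); cooling uses 144 of 144 (binding).
The binding rows give the dual system: 6·y_labor + 3·y_cooling = 45 and 3·y_labor + 3·y_cooling = 24.
→ y_labor = 7 and y_cooling = 1.
solvent A enters the basis when its profit ≥ yᵀa₃ = 7·1 + 1·3 = 10.

10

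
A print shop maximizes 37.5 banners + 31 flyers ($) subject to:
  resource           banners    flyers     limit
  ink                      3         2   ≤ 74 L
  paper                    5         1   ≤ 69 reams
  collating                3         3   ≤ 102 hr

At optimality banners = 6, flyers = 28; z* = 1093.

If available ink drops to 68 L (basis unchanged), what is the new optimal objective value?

1054

Binding: ink and collating. Non-binding: paper (11 unused).
Slack constraints have shadow price 0 (complementary slackness).
Dual feasibility on the basic columns requires 3·y_ink + 3·y_collating = 37.5, 2·y_ink + 3·y_collating = 31.
Solving: y_ink = 6.5, y_collating = 6.
Δz = y_ink·Δb = 6.5 × (-6) = -39, so new z* = 1093 − 39 = 1054.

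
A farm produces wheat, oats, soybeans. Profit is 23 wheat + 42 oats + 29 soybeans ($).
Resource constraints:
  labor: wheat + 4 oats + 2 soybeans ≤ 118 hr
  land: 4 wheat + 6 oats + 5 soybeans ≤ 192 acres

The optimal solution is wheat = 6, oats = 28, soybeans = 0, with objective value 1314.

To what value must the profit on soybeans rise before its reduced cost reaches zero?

31

Check each constraint at x*: labor 118/118 (tight); land 192/192 (tight).
From A_Bᵀ y = c: 1·y_labor + 4·y_land = 23; 4·y_labor + 6·y_land = 42.
→ y_labor = 3 and y_land = 5.
soybeans enters the basis when its profit ≥ yᵀa₃ = 3·2 + 5·5 = 31.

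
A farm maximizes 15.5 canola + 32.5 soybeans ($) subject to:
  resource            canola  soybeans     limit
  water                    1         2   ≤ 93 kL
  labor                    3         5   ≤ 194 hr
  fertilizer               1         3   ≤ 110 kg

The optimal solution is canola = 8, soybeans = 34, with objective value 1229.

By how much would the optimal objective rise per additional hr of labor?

3.5

At the optimum: water uses 76 of 93 (slack = 17); labor uses 194 of 194 (binding); fertilizer uses 110 of 110 (binding).
By complementary slackness, y = 0 for the non-binding constraint.
From A_Bᵀ y = c: 3·y_labor + 1·y_fertilizer = 15.5; 5·y_labor + 3·y_fertilizer = 32.5.
Solving: y_labor = 3.5, y_fertilizer = 5.
Shadow price of labor = 3.5.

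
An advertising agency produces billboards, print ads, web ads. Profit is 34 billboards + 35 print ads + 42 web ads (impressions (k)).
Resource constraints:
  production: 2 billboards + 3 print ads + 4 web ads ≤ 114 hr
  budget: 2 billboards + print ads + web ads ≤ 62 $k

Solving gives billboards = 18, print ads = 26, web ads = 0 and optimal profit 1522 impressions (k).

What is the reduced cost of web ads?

-2

Check each constraint at x*: production 114/114 (tight); budget 62/62 (tight).
The binding rows give the dual system: 2·y_production + 2·y_budget = 34 and 3·y_production + 1·y_budget = 35.
Solving: y_production = 9, y_budget = 8.
Reduced cost of web ads: c₃ − yᵀa₃ = 42 − (9·4 + 8·1) = 42 − 44 = -2.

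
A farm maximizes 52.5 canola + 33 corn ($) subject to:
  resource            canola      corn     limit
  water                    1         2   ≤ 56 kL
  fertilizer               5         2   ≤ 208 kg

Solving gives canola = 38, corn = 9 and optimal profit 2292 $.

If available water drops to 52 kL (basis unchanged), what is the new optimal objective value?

2262

Both water and fertilizer are binding at x*.
From A_Bᵀ y = c: 1·y_water + 5·y_fertilizer = 52.5; 2·y_water + 2·y_fertilizer = 33.
Solving: y_water = 7.5, y_fertilizer = 9.
Δz = y_water·Δb = 7.5 × (-4) = -30, so new z* = 2292 − 30 = 2262.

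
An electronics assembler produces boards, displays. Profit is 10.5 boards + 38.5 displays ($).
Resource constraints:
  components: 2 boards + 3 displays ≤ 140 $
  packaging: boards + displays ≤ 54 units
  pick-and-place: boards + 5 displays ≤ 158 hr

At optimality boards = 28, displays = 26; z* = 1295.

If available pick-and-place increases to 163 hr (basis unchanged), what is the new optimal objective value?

1330

Binding: packaging and pick-and-place. Non-binding: components (6 unused).
Slack constraints have shadow price 0 (complementary slackness).
From A_Bᵀ y = c: 1·y_packaging + 1·y_pick-and-place = 10.5; 1·y_packaging + 5·y_pick-and-place = 38.5.
→ y_packaging = 3.5 and y_pick-and-place = 7.
Δz = y_pick-and-place·Δb = 7 × (5) = 35, so new z* = 1295 + 35 = 1330.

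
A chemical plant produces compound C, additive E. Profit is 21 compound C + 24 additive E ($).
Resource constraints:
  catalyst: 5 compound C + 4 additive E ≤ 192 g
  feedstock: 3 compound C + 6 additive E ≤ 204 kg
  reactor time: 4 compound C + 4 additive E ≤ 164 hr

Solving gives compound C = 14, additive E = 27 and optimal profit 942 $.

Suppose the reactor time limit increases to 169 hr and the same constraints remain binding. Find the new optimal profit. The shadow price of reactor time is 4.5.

964.5

Δb = 5, so new z* = 942 + (4.5)·(5) = 942 + 22.5 = 964.5.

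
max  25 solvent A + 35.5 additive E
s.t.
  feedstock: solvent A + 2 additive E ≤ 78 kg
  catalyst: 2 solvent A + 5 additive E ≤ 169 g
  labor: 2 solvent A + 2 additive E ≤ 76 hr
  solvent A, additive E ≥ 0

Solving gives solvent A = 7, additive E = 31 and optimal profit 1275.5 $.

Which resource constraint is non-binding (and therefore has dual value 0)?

feedstock: 69/78 (slack 9)
catalyst: 169/169 (binding)
labor: 76/76 (binding)
By complementary slackness, a constraint with positive slack has shadow price 0 → feedstock.

feedstock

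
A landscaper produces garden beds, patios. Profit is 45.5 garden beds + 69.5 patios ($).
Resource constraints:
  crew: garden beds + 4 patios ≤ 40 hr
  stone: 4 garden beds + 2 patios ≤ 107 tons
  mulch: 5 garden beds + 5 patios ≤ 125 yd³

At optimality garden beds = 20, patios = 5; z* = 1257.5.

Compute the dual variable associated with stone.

At the optimum: crew uses 40 of 40 (binding); stone uses 90 of 107 (slack = 17); mulch uses 125 of 125 (binding).
By complementary slackness, y = 0 for the non-binding constraint.
From A_Bᵀ y = c: 1·y_crew + 5·y_mulch = 45.5; 4·y_crew + 5·y_mulch = 69.5.
→ y_crew = 8 and y_mulch = 7.5.
Shadow price of stone = 0.

0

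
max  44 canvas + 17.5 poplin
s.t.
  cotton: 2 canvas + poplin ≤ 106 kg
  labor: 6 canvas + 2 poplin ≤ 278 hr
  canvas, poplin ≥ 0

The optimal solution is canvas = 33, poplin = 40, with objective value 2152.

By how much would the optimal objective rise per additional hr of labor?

At the optimum: cotton uses 106 of 106 (binding); labor uses 278 of 278 (binding).
From A_Bᵀ y = c: 2·y_cotton + 6·y_labor = 44; 1·y_cotton + 2·y_labor = 17.5.
→ y_cotton = 8.5 and y_labor = 4.5.
Shadow price of labor = 4.5.

4.5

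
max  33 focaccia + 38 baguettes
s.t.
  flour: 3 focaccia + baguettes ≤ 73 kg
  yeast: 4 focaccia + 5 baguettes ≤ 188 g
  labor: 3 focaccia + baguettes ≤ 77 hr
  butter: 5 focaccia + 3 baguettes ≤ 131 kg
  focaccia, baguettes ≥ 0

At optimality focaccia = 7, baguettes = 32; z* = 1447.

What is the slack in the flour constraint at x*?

flour used = 3·7 + 1·32 = 53; slack = 73 − 53 = 20.

20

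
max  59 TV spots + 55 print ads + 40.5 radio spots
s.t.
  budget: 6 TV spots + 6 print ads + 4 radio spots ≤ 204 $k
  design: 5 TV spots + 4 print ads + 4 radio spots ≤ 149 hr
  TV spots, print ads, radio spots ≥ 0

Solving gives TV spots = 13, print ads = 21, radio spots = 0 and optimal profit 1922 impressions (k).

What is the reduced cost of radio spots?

Both budget and design are binding at x*.
From A_Bᵀ y = c: 6·y_budget + 5·y_design = 59; 6·y_budget + 4·y_design = 55.
This yields shadow prices y_budget = 6.5, y_design = 4.
Reduced cost of radio spots: c₃ − yᵀa₃ = 40.5 − (6.5·4 + 4·4) = 40.5 − 42 = -1.5.

-1.5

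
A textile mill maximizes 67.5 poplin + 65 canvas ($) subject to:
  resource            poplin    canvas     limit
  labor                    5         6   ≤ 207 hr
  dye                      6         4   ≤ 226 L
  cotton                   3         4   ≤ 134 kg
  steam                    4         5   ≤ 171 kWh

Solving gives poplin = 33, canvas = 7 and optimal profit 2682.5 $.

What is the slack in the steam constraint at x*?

4

steam used = 4·33 + 5·7 = 167; slack = 171 − 167 = 4.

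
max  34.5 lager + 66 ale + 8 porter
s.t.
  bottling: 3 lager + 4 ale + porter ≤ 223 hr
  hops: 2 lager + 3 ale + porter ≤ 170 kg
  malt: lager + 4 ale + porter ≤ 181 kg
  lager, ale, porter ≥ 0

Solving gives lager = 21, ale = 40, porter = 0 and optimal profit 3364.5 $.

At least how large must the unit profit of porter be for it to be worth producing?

Check each constraint at x*: bottling 223/223 (tight); hops 162/170 (slack 8); malt 181/181 (tight).
Since hops is not tight, its dual is 0.
Dual feasibility on the basic columns requires 3·y_bottling + 1·y_malt = 34.5, 4·y_bottling + 4·y_malt = 66.
This yields shadow prices y_bottling = 9, y_malt = 7.5.
porter enters the basis when its profit ≥ yᵀa₃ = 9·1 + 7.5·1 = 16.5.

16.5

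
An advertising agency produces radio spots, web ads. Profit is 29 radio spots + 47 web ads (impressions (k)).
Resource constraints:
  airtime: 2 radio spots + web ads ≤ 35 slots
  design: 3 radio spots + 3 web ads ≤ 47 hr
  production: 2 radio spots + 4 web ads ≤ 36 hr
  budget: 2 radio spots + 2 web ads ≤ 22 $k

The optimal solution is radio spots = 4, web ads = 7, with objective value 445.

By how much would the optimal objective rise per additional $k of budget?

At the optimum: airtime uses 15 of 35 (slack = 20); design uses 33 of 47 (slack = 14); production uses 36 of 36 (binding); budget uses 22 of 22 (binding).
By complementary slackness, y = 0 for the non-binding constraints.
From A_Bᵀ y = c: 2·y_production + 2·y_budget = 29; 4·y_production + 2·y_budget = 47.
→ y_production = 9 and y_budget = 5.5.
Shadow price of budget = 5.5.

5.5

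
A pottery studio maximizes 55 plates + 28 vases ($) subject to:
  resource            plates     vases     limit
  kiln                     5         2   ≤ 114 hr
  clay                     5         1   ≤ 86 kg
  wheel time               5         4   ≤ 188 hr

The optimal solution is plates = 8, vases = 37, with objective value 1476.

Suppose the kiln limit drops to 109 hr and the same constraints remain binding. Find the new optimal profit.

1436

Binding: kiln and wheel time. Non-binding: clay (9 unused).
Slack constraints have shadow price 0 (complementary slackness).
From A_Bᵀ y = c: 5·y_kiln + 5·y_wheel time = 55; 2·y_kiln + 4·y_wheel time = 28.
Solving: y_kiln = 8, y_wheel time = 3.
Δz = y_kiln·Δb = 8 × (-5) = -40, so new z* = 1476 − 40 = 1436.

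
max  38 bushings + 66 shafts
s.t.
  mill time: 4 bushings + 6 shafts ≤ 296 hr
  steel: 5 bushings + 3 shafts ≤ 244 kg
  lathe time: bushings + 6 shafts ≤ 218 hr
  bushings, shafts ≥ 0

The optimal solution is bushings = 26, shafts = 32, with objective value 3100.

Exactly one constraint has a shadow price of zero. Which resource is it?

mill time: 296/296 (binding)
steel: 226/244 (slack 18)
lathe time: 218/218 (binding)
By complementary slackness, a constraint with positive slack has shadow price 0 → steel.

steel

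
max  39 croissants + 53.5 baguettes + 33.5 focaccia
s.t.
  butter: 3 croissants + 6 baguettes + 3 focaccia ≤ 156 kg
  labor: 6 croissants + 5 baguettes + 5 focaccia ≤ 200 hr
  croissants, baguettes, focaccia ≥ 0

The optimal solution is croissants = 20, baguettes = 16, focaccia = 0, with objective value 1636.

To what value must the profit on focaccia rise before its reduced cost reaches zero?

35.5

Check each constraint at x*: butter 156/156 (tight); labor 200/200 (tight).
From A_Bᵀ y = c: 3·y_butter + 6·y_labor = 39; 6·y_butter + 5·y_labor = 53.5.
→ y_butter = 6 and y_labor = 3.5.
focaccia enters the basis when its profit ≥ yᵀa₃ = 6·3 + 3.5·5 = 35.5.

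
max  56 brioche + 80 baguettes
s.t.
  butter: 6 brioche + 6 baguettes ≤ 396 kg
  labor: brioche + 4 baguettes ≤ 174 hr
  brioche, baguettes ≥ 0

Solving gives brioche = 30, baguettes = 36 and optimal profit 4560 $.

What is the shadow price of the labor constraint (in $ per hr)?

8

Check each constraint at x*: butter 396/396 (tight); labor 174/174 (tight).
Dual feasibility on the basic columns requires 6·y_butter + 1·y_labor = 56, 6·y_butter + 4·y_labor = 80.
This yields shadow prices y_butter = 8, y_labor = 8.
Shadow price of labor = 8.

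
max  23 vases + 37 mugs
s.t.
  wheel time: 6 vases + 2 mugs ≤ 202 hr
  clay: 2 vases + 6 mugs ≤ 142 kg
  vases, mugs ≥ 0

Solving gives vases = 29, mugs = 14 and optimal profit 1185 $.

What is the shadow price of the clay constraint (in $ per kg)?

5.5

Both wheel time and clay are binding at x*.
From A_Bᵀ y = c: 6·y_wheel time + 2·y_clay = 23; 2·y_wheel time + 6·y_clay = 37.
→ y_wheel time = 2 and y_clay = 5.5.
Shadow price of clay = 5.5.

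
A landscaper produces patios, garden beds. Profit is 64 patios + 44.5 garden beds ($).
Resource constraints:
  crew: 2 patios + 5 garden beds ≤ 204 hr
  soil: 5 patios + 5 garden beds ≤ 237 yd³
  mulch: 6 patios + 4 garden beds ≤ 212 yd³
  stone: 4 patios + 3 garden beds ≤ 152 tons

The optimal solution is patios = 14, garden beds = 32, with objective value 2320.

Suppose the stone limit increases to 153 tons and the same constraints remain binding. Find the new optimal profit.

2325.5

Binding: mulch and stone. Non-binding: crew (16 unused), soil (7 unused).
By complementary slackness, y = 0 for the non-binding constraints.
Dual feasibility on the basic columns requires 6·y_mulch + 4·y_stone = 64, 4·y_mulch + 3·y_stone = 44.5.
This yields shadow prices y_mulch = 7, y_stone = 5.5.
Δz = y_stone·Δb = 5.5 × (1) = 5.5, so new z* = 2320 + 5.5 = 2325.5.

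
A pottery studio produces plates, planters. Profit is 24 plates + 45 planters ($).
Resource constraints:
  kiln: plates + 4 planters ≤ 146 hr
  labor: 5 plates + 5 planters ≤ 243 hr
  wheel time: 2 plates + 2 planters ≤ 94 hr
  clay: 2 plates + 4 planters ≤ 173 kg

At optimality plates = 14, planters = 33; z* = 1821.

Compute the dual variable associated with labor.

Binding: kiln and wheel time. Non-binding: labor (8 unused), clay (13 unused).
Since labor, clay are not tight, their duals are 0.
From A_Bᵀ y = c: 1·y_kiln + 2·y_wheel time = 24; 4·y_kiln + 2·y_wheel time = 45.
→ y_kiln = 7 and y_wheel time = 8.5.
Shadow price of labor = 0.

0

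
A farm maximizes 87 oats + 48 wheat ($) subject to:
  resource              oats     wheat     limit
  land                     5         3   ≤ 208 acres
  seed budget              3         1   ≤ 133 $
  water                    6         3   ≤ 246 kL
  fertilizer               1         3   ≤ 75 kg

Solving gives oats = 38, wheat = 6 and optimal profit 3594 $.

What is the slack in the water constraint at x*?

0

water used = 6·38 + 3·6 = 246; slack = 246 − 246 = 0.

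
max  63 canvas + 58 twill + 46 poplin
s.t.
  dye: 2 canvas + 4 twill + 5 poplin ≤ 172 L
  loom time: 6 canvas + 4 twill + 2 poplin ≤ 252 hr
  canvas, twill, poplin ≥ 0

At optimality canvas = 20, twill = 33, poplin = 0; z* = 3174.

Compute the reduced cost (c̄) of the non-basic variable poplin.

Both dye and loom time are binding at x*.
The binding rows give the dual system: 2·y_dye + 6·y_loom time = 63 and 4·y_dye + 4·y_loom time = 58.
Solving: y_dye = 6, y_loom time = 8.5.
Reduced cost of poplin: c₃ − yᵀa₃ = 46 − (6·5 + 8.5·2) = 46 − 47 = -1.

-1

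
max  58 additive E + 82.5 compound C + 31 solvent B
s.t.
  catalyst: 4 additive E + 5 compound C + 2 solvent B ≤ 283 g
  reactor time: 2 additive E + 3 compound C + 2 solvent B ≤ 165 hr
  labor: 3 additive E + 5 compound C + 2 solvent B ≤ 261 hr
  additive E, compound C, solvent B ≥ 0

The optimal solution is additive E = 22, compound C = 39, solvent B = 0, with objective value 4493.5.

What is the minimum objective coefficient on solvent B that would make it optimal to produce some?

33

Binding: catalyst and labor. Non-binding: reactor time (4 unused).
By complementary slackness, y = 0 for the non-binding constraint.
From A_Bᵀ y = c: 4·y_catalyst + 3·y_labor = 58; 5·y_catalyst + 5·y_labor = 82.5.
→ y_catalyst = 8.5 and y_labor = 8.
solvent B enters the basis when its profit ≥ yᵀa₃ = 8.5·2 + 8·2 = 33.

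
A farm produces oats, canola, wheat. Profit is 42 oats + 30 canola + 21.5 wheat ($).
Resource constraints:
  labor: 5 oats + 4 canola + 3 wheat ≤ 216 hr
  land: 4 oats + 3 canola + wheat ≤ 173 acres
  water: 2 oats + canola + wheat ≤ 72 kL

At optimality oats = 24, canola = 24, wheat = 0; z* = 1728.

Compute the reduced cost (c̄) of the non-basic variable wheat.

Binding: labor and water. Non-binding: land (5 unused).
By complementary slackness, y = 0 for the non-binding constraint.
Dual feasibility on the basic columns requires 5·y_labor + 2·y_water = 42, 4·y_labor + 1·y_water = 30.
→ y_labor = 6 and y_water = 6.
Reduced cost of wheat: c₃ − yᵀa₃ = 21.5 − (6·3 + 6·1) = 21.5 − 24 = -2.5.

-2.5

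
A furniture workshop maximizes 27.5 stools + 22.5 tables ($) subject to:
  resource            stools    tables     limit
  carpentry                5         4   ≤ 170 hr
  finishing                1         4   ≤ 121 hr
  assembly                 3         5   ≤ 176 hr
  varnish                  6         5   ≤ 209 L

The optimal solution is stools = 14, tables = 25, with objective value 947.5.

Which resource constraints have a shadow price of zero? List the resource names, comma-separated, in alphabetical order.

assembly, finishing

carpentry: 170/170 (binding)
finishing: 114/121 (slack 7)
assembly: 167/176 (slack 9)
varnish: 209/209 (binding)
By complementary slackness, a constraint with positive slack has shadow price 0 → assembly, finishing.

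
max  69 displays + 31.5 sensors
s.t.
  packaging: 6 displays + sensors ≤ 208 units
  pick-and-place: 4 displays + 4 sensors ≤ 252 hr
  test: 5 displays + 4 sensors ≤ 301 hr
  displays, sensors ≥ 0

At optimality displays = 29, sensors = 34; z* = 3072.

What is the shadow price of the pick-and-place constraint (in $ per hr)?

Binding: packaging and pick-and-place. Non-binding: test (20 unused).
By complementary slackness, y = 0 for the non-binding constraint.
The binding rows give the dual system: 6·y_packaging + 4·y_pick-and-place = 69 and 1·y_packaging + 4·y_pick-and-place = 31.5.
Solving: y_packaging = 7.5, y_pick-and-place = 6.
Shadow price of pick-and-place = 6.

6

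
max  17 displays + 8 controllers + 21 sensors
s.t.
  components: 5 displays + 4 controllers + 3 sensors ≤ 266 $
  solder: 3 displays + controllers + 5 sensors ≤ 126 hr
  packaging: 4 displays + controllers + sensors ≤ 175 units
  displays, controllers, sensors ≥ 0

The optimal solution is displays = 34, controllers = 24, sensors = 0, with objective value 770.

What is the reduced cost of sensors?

Binding: components and solder. Non-binding: packaging (15 unused).
Since packaging is not tight, its dual is 0.
The binding rows give the dual system: 5·y_components + 3·y_solder = 17 and 4·y_components + 1·y_solder = 8.
Solving: y_components = 1, y_solder = 4.
Reduced cost of sensors: c₃ − yᵀa₃ = 21 − (1·3 + 4·5) = 21 − 23 = -2.

-2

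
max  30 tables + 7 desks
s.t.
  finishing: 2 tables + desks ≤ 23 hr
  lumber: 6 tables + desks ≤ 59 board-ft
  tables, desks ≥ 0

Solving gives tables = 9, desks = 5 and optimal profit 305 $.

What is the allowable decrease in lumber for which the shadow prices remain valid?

36

Binding constraints: finishing, lumber. The basis is B = [[2,1],[6,1]] with det -4.
Per unit decrease in lumber, x* moves by d = (-0.25, 0.5).
The basis stays optimal until tables reaches 0; allowable decrease = 36 board-ft.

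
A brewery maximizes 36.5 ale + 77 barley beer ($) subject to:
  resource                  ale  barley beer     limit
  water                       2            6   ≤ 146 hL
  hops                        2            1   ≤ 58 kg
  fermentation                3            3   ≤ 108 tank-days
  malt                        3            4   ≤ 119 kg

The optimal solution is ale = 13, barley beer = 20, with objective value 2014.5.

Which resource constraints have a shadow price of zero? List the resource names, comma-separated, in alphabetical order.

fermentation, hops

water: 146/146 (binding)
hops: 46/58 (slack 12)
fermentation: 99/108 (slack 9)
malt: 119/119 (binding)
By complementary slackness, a constraint with positive slack has shadow price 0 → fermentation, hops.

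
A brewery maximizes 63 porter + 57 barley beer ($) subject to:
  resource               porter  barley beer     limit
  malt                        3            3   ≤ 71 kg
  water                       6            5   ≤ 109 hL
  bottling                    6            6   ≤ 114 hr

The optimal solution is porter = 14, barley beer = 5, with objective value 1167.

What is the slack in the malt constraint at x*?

14

malt used = 3·14 + 3·5 = 57; slack = 71 − 57 = 14.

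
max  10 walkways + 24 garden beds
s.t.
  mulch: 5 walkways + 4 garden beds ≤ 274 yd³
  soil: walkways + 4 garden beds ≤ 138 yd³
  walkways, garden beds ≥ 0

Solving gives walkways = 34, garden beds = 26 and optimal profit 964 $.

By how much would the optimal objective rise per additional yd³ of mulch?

At the optimum: mulch uses 274 of 274 (binding); soil uses 138 of 138 (binding).
From A_Bᵀ y = c: 5·y_mulch + 1·y_soil = 10; 4·y_mulch + 4·y_soil = 24.
Solving: y_mulch = 1, y_soil = 5.
Shadow price of mulch = 1.

1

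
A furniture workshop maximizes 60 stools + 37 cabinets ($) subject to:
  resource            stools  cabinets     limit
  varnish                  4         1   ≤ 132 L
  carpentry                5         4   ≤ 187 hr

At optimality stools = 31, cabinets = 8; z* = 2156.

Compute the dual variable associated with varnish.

5

At the optimum: varnish uses 132 of 132 (binding); carpentry uses 187 of 187 (binding).
From A_Bᵀ y = c: 4·y_varnish + 5·y_carpentry = 60; 1·y_varnish + 4·y_carpentry = 37.
This yields shadow prices y_varnish = 5, y_carpentry = 8.
Shadow price of varnish = 5.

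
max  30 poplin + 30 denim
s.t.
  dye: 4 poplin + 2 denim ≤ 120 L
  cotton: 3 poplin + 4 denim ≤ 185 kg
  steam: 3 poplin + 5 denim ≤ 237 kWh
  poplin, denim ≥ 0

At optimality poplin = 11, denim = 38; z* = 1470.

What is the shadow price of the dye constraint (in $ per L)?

At the optimum: dye uses 120 of 120 (binding); cotton uses 185 of 185 (binding); steam uses 223 of 237 (slack = 14).
By complementary slackness, y = 0 for the non-binding constraint.
Dual feasibility on the basic columns requires 4·y_dye + 3·y_cotton = 30, 2·y_dye + 4·y_cotton = 30.
This yields shadow prices y_dye = 3, y_cotton = 6.
Shadow price of dye = 3.

3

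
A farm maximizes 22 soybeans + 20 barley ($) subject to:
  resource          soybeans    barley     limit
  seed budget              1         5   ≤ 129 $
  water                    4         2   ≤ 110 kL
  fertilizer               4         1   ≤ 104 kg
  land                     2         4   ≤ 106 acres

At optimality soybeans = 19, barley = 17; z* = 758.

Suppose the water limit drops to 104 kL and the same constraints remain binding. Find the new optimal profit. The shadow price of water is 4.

734

Δb = -6, so new z* = 758 + (4)·(-6) = 758 − 24 = 734.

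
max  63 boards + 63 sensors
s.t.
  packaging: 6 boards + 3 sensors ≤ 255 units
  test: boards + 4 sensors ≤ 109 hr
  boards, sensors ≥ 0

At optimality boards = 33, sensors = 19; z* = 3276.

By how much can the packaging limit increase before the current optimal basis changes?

Binding constraints: packaging, test. The basis is B = [[6,3],[1,4]] with det 21.
Per unit increase in packaging, x* moves by d = (0.1905, -0.0476).
The basis stays optimal until sensors reaches 0; allowable increase = 399 units.

399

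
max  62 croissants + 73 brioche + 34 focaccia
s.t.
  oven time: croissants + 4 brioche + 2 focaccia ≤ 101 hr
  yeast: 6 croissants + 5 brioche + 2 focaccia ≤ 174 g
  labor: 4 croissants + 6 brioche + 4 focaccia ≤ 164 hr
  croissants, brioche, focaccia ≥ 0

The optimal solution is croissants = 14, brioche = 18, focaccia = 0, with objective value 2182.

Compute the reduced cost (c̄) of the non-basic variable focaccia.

At the optimum: oven time uses 86 of 101 (slack = 15); yeast uses 174 of 174 (binding); labor uses 164 of 164 (binding).
By complementary slackness, y = 0 for the non-binding constraint.
The binding rows give the dual system: 6·y_yeast + 4·y_labor = 62 and 5·y_yeast + 6·y_labor = 73.
Solving: y_yeast = 5, y_labor = 8.
Reduced cost of focaccia: c₃ − yᵀa₃ = 34 − (5·2 + 8·4) = 34 − 42 = -8.

-8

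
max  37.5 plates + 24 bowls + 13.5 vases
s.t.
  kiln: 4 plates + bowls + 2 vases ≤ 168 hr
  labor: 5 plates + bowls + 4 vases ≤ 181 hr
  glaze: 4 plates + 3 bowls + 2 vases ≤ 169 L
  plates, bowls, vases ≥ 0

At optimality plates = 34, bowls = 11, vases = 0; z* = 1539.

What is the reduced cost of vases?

-7.5

Binding: labor and glaze. Non-binding: kiln (21 unused).
Slack constraints have shadow price 0 (complementary slackness).
From A_Bᵀ y = c: 5·y_labor + 4·y_glaze = 37.5; 1·y_labor + 3·y_glaze = 24.
This yields shadow prices y_labor = 1.5, y_glaze = 7.5.
Reduced cost of vases: c₃ − yᵀa₃ = 13.5 − (1.5·4 + 7.5·2) = 13.5 − 21 = -7.5.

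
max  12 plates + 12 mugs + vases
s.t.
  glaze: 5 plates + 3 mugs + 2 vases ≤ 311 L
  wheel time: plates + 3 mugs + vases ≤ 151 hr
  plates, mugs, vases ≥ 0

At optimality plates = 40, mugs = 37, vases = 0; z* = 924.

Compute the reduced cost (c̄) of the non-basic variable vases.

Check each constraint at x*: glaze 311/311 (tight); wheel time 151/151 (tight).
From A_Bᵀ y = c: 5·y_glaze + 1·y_wheel time = 12; 3·y_glaze + 3·y_wheel time = 12.
Solving: y_glaze = 2, y_wheel time = 2.
Reduced cost of vases: c₃ − yᵀa₃ = 1 − (2·2 + 2·1) = 1 − 6 = -5.

-5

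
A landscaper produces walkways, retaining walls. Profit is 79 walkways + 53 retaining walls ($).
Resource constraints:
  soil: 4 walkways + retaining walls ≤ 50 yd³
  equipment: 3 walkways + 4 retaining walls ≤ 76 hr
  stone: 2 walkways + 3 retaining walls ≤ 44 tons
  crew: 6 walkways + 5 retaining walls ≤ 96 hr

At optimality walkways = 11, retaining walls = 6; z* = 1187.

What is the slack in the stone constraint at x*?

4

stone used = 2·11 + 3·6 = 40; slack = 44 − 40 = 4.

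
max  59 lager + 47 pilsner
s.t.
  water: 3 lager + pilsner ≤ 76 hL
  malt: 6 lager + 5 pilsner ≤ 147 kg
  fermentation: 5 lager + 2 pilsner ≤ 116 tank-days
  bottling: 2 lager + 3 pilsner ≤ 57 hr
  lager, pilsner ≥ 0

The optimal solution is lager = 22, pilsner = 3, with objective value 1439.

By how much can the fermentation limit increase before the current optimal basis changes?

Binding constraints: malt, fermentation. The basis is B = [[6,5],[5,2]] with det -13.
Per unit increase in fermentation, x* moves by d = (0.3846, -0.4615).
The basis stays optimal until pilsner reaches 0; allowable increase = 6.5 tank-days.

6.5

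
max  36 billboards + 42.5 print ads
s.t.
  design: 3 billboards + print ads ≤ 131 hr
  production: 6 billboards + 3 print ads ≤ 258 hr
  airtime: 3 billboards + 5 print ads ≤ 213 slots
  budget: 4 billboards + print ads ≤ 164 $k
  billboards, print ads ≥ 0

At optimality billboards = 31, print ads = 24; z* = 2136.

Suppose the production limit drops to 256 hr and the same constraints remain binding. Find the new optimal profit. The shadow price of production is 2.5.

Δb = -2, so new z* = 2136 + (2.5)·(-2) = 2136 − 5 = 2131.

2131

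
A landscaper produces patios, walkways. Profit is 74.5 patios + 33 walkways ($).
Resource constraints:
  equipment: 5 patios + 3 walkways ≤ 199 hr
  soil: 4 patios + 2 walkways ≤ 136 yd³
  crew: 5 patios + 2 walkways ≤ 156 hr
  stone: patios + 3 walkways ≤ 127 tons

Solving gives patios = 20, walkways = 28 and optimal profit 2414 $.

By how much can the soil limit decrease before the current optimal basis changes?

Binding constraints: soil, crew. The basis is B = [[4,2],[5,2]] with det -2.
Per unit decrease in soil, x* moves by d = (1, -2.5).
The basis stays optimal until walkways reaches 0; allowable decrease = 11.2 yd³.

11.2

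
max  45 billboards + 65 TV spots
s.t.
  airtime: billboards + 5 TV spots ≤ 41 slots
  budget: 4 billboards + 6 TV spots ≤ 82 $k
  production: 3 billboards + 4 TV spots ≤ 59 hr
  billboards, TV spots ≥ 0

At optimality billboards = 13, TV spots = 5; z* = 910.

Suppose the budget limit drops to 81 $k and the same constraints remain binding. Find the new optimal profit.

902.5

Check each constraint at x*: airtime 38/41 (slack 3); budget 82/82 (tight); production 59/59 (tight).
By complementary slackness, y = 0 for the non-binding constraint.
The binding rows give the dual system: 4·y_budget + 3·y_production = 45 and 6·y_budget + 4·y_production = 65.
Solving: y_budget = 7.5, y_production = 5.
Δz = y_budget·Δb = 7.5 × (-1) = -7.5, so new z* = 910 − 7.5 = 902.5.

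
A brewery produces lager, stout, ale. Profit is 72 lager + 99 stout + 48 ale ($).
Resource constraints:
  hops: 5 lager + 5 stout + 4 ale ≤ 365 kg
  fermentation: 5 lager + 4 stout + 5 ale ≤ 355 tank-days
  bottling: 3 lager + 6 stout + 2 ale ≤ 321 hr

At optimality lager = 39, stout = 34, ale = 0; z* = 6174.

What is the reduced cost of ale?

-6

Check each constraint at x*: hops 365/365 (tight); fermentation 331/355 (slack 24); bottling 321/321 (tight).
Since fermentation is not tight, its dual is 0.
The binding rows give the dual system: 5·y_hops + 3·y_bottling = 72 and 5·y_hops + 6·y_bottling = 99.
This yields shadow prices y_hops = 9, y_bottling = 9.
Reduced cost of ale: c₃ − yᵀa₃ = 48 − (9·4 + 9·2) = 48 − 54 = -6.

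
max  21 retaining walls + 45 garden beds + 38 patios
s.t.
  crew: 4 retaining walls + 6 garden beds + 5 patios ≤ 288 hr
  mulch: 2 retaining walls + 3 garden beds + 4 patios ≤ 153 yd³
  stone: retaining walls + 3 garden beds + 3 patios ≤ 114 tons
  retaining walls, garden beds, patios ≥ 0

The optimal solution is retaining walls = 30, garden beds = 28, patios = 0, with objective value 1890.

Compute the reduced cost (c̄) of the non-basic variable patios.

At the optimum: crew uses 288 of 288 (binding); mulch uses 144 of 153 (slack = 9); stone uses 114 of 114 (binding).
Since mulch is not tight, its dual is 0.
Dual feasibility on the basic columns requires 4·y_crew + 1·y_stone = 21, 6·y_crew + 3·y_stone = 45.
Solving: y_crew = 3, y_stone = 9.
Reduced cost of patios: c₃ − yᵀa₃ = 38 − (3·5 + 9·3) = 38 − 42 = -4.

-4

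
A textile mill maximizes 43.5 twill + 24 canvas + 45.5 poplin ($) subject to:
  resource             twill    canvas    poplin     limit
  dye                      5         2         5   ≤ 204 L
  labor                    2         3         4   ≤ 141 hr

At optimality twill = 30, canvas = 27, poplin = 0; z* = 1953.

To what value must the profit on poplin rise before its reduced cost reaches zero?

Both dye and labor are binding at x*.
From A_Bᵀ y = c: 5·y_dye + 2·y_labor = 43.5; 2·y_dye + 3·y_labor = 24.
→ y_dye = 7.5 and y_labor = 3.
poplin enters the basis when its profit ≥ yᵀa₃ = 7.5·5 + 3·4 = 49.5.

49.5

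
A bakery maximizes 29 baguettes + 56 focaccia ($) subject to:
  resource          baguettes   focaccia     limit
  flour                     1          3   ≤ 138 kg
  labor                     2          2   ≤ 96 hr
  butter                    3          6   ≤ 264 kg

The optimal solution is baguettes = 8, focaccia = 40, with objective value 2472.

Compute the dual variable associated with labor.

At the optimum: flour uses 128 of 138 (slack = 10); labor uses 96 of 96 (binding); butter uses 264 of 264 (binding).
Slack constraints have shadow price 0 (complementary slackness).
Dual feasibility on the basic columns requires 2·y_labor + 3·y_butter = 29, 2·y_labor + 6·y_butter = 56.
Solving: y_labor = 1, y_butter = 9.
Shadow price of labor = 1.

1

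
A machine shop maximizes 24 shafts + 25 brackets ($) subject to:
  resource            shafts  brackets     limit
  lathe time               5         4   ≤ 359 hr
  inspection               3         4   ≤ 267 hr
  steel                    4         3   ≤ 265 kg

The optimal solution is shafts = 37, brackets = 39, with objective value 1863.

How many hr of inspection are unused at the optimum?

0

inspection used = 3·37 + 4·39 = 267; slack = 267 − 267 = 0.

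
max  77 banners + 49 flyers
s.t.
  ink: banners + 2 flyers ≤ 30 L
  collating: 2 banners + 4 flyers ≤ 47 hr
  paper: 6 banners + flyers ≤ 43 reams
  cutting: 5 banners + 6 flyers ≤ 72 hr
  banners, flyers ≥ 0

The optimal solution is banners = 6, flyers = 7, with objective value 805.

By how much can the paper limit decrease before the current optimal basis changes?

Binding constraints: paper, cutting. The basis is B = [[6,1],[5,6]] with det 31.
Per unit decrease in paper, x* moves by d = (-0.1935, 0.1613).
The basis stays optimal until collating becomes binding; allowable decrease = 27.125 reams.

27.125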